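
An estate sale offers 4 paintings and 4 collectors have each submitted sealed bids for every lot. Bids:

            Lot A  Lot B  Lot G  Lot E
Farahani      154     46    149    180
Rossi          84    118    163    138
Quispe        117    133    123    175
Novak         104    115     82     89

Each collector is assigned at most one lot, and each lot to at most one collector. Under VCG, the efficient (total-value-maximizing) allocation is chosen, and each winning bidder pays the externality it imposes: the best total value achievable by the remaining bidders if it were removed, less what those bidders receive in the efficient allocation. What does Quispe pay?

Efficient allocation: Farahani→Lot A ($154), Rossi→Lot G ($163), Quispe→Lot E ($175), Novak→Lot B ($115); total welfare W = $607.
Quispe receives Lot E at value $175, so the others get W − 175 = $432.
Without Quispe: best allocation of the remaining 3 bidders over all 4 lots is Farahani→Lot E ($180), Rossi→Lot G ($163), Novak→Lot B ($115), total $458.
VCG payment = (others' best without Quispe) − (others' welfare with Quispe) = 458 − 432 = $26.

Quispe pays $26.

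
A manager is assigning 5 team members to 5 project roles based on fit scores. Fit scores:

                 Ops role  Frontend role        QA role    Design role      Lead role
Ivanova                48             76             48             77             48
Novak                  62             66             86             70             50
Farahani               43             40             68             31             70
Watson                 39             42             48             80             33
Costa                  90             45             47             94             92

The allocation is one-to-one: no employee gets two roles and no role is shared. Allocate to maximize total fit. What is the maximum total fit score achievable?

Optimal: Ivanova→Frontend role (76 pts), Novak→QA role (86 pts), Farahani→Lead role (70 pts), Watson→Design role (80 pts), Costa→Ops role (90 pts) — total 76+86+70+80+90 = 402 pts.

Max total: 402 pts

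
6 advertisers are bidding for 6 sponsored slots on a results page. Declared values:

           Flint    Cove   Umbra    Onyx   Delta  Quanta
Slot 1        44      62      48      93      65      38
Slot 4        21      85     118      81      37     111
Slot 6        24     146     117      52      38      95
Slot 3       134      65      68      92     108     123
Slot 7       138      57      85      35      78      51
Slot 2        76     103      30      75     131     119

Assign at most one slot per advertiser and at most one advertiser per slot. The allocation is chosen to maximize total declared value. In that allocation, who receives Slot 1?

Onyx receives Slot 1.

Optimal: Flint→Slot 7 ($138), Cove→Slot 6 ($146), Umbra→Slot 4 ($118), Onyx→Slot 1 ($93), Delta→Slot 2 ($131), Quanta→Slot 3 ($123) — total 138+146+118+93+131+123 = $749.
Column-greedy (each slot in turn goes to its best remaining advertiser) gives $688, worse by 61.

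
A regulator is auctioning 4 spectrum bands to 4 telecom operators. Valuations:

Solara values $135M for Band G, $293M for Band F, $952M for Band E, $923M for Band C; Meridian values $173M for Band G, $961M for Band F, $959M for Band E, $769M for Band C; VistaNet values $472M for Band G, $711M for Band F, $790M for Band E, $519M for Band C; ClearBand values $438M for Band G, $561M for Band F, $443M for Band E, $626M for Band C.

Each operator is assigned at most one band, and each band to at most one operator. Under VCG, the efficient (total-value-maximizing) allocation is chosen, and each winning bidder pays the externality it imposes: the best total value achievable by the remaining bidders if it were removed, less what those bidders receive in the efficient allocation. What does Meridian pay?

Efficient allocation: Solara→Band C ($923M), Meridian→Band F ($961M), VistaNet→Band E ($790M), ClearBand→Band G ($438M); total welfare W = $3112M.
Meridian receives Band F at value $961M, so the others get W − 961 = $2151M.
Without Meridian: best allocation of the remaining 3 bidders over all 4 bands is Solara→Band E ($952M), VistaNet→Band F ($711M), ClearBand→Band C ($626M), total $2289M.
VCG payment = (others' best without Meridian) − (others' welfare with Meridian) = 2289 − 2151 = $138M.

Meridian pays $138M.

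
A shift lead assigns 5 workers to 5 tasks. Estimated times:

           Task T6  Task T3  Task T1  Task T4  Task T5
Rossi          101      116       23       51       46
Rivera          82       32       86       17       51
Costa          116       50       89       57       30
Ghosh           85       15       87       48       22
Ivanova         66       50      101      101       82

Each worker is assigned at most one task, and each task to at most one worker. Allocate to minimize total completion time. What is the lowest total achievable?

Min total: 151 min

Optimal: Rossi→Task T1 (23 min), Rivera→Task T4 (17 min), Costa→Task T5 (30 min), Ghosh→Task T3 (15 min), Ivanova→Task T6 (66 min) — total 23+17+30+15+66 = 151 min.
Next-best assignment: Rossi→Task T1, Rivera→Task T4, Costa→Task T3, Ghosh→Task T5, Ivanova→Task T6 = 178 min.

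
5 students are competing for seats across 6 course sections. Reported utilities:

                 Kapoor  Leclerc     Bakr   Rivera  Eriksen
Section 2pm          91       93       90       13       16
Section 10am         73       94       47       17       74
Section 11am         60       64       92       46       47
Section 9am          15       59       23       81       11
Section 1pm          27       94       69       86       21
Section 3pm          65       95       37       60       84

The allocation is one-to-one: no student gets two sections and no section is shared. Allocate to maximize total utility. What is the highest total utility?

Max total: 447 points

Optimal: Kapoor→Section 2pm (91 points), Leclerc→Section 10am (94 points), Bakr→Section 11am (92 points), Rivera→Section 1pm (86 points), Eriksen→Section 3pm (84 points) — total 91+94+92+86+84 = 447 points.
Column-greedy (each section in turn goes to its best remaining student) gives 367 points, worse by 80.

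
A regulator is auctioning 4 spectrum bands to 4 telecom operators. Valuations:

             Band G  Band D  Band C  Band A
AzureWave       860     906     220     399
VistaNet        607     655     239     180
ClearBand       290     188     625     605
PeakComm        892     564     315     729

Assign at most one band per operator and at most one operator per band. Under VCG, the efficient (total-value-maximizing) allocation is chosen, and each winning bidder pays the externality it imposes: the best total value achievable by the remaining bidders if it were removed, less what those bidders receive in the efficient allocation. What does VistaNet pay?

VistaNet pays $209M.

Efficient allocation: AzureWave→Band G ($860M), VistaNet→Band D ($655M), ClearBand→Band C ($625M), PeakComm→Band A ($729M); total welfare W = $2869M.
VistaNet receives Band D at value $655M, so the others get W − 655 = $2214M.
Without VistaNet: best allocation of the remaining 3 bidders over all 4 bands is AzureWave→Band D ($906M), ClearBand→Band C ($625M), PeakComm→Band G ($892M), total $2423M.
VCG payment = (others' best without VistaNet) − (others' welfare with VistaNet) = 2423 − 2214 = $209M.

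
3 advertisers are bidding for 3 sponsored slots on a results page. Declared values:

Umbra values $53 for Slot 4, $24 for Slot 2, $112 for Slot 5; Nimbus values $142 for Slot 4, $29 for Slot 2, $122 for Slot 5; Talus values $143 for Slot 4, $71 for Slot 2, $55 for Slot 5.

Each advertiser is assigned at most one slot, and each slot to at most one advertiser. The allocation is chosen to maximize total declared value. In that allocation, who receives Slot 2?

This is a one-to-one assignment (maximum-weight bipartite matching).
Optimal: Umbra→Slot 5 ($112), Nimbus→Slot 4 ($142), Talus→Slot 2 ($71) — total 112+142+71 = $325.
Talus's own top slot is Slot 4 ($143), but forcing Talus→Slot 4 and reassigning the rest optimally gives only $289 — worse by 36.

Talus receives Slot 2.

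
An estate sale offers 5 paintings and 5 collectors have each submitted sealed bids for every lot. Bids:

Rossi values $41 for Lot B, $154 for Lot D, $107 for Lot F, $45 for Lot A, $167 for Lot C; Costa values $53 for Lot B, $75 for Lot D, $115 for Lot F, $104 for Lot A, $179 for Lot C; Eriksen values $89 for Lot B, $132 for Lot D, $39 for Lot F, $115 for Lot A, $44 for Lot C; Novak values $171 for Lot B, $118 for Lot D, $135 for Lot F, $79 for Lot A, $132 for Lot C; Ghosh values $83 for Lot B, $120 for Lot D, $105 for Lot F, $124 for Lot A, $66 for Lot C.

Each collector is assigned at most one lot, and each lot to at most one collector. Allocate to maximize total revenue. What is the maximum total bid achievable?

Maximum total: $724

Optimal: Rossi→Lot D ($154), Costa→Lot C ($179), Eriksen→Lot A ($115), Novak→Lot B ($171), Ghosh→Lot F ($105) — total 154+179+115+171+105 = $724.
Max-entry greedy (repeatedly take the single best remaining cell) gives $667, worse by 57.
Next-best assignment: Rossi→Lot F, Costa→Lot C, Eriksen→Lot D, Novak→Lot B, Ghosh→Lot A = $713.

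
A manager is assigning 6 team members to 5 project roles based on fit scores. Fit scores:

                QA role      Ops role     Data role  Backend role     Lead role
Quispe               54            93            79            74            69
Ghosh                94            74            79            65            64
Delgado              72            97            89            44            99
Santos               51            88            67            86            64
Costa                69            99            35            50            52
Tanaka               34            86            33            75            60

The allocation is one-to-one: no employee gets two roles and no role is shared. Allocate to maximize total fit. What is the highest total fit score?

Max total: 457 pts

Optimal: Ghosh→QA role (94 pts), Costa→Ops role (99 pts), Quispe→Data role (79 pts), Santos→Backend role (86 pts), Delgado→Lead role (99 pts) — total 94+99+79+86+99 = 457 pts.
Column-greedy (each role in turn goes to its best remaining employee) gives 437 pts, worse by 20.
No other one-to-one assignment exceeds 457 pts.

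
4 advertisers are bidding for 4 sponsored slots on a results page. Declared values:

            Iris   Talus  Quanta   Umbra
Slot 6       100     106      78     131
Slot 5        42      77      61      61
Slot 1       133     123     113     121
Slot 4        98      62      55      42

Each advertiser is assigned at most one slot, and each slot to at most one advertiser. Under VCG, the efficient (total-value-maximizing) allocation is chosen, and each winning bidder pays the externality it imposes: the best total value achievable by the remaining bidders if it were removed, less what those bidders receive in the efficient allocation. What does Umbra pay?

Umbra pays $29.

Efficient allocation: Iris→Slot 4 ($98), Talus→Slot 5 ($77), Quanta→Slot 1 ($113), Umbra→Slot 6 ($131); total welfare W = $419.
Umbra receives Slot 6 at value $131, so the others get W − 131 = $288.
Without Umbra: best allocation of the remaining 3 bidders over all 4 slots is Iris→Slot 4 ($98), Talus→Slot 6 ($106), Quanta→Slot 1 ($113), total $317.
VCG payment = (others' best without Umbra) − (others' welfare with Umbra) = 317 − 288 = $29.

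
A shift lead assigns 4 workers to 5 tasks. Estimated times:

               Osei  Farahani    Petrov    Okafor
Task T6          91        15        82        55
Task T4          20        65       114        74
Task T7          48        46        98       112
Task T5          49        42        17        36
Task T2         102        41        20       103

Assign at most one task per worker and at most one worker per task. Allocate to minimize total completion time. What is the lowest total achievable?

This is a one-to-one assignment (minimum-cost bipartite matching).
Optimal: Osei→Task T4 (20 min), Farahani→Task T6 (15 min), Petrov→Task T2 (20 min), Okafor→Task T5 (36 min) — total 20+15+20+36 = 91 min.
Column-greedy (each task in turn goes to its cheapest remaining worker) gives 169 min, worse by 78.
Checked against all permutations: 91 min is optimal.

Min total: 91 min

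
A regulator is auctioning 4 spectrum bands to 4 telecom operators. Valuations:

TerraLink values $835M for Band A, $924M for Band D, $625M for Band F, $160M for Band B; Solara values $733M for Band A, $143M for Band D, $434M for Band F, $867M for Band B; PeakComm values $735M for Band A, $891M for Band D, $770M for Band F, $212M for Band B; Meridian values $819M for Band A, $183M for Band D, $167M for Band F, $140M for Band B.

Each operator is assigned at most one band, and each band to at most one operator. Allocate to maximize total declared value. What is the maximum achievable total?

Optimal: TerraLink→Band D ($924M), Solara→Band B ($867M), PeakComm→Band F ($770M), Meridian→Band A ($819M) — total 924+867+770+819 = $3380M.
Column-greedy (each band in turn goes to its best remaining operator) gives $2300M, worse by 1080.

Max total: $3380M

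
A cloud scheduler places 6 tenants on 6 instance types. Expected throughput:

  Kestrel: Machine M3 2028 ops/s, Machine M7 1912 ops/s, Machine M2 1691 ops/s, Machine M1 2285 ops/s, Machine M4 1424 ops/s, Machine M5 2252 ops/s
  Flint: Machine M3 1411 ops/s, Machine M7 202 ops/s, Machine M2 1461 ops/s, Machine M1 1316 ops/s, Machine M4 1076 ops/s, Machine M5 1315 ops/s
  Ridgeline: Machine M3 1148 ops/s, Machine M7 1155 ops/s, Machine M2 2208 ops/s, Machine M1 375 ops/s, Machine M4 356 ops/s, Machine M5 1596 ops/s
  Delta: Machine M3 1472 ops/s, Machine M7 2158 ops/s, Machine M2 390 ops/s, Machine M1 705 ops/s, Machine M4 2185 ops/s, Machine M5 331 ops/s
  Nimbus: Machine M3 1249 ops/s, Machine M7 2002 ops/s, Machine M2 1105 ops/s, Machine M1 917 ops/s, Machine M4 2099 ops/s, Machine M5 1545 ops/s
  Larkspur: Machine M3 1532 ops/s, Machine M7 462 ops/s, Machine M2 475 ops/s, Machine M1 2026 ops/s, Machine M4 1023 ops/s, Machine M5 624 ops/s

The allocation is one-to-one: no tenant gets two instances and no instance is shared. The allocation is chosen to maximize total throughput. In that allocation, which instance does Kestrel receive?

Kestrel receives Machine M5.

This is a one-to-one assignment (maximum-weight bipartite matching).
Optimal: Kestrel→Machine M5 (2252 ops/s), Flint→Machine M3 (1411 ops/s), Ridgeline→Machine M2 (2208 ops/s), Delta→Machine M7 (2158 ops/s), Nimbus→Machine M4 (2099 ops/s), Larkspur→Machine M1 (2026 ops/s) — total 2252+1411+2208+2158+2099+2026 = 12154 ops/s.
Row-greedy (each tenant in turn takes its best remaining instance) gives 11061 ops/s, worse by 1093.
Kestrel's own top instance is Machine M1 (2285 ops/s), but forcing Kestrel→Machine M1 and reassigning the rest optimally gives only 11597 ops/s — worse by 557.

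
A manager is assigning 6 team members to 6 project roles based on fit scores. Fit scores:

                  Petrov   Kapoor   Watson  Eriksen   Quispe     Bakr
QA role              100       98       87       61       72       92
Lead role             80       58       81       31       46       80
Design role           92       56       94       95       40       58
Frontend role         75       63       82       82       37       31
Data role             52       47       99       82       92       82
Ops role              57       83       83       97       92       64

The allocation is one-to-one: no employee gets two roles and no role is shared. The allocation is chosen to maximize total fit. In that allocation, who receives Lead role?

Bakr receives Lead role.

This is the linear assignment problem.
Optimal: Petrov→Design role (92 pts), Kapoor→QA role (98 pts), Watson→Data role (99 pts), Eriksen→Frontend role (82 pts), Quispe→Ops role (92 pts), Bakr→Lead role (80 pts) — total 92+98+99+82+92+80 = 543 pts.
Row-greedy (each employee in turn takes its best remaining role) gives 454 pts, worse by 89.
Checked against all permutations: 543 pts is optimal.
Bakr's own top role is QA role (92 pts), but forcing Bakr→QA role and reassigning the rest optimally gives only 524 pts — worse by 19.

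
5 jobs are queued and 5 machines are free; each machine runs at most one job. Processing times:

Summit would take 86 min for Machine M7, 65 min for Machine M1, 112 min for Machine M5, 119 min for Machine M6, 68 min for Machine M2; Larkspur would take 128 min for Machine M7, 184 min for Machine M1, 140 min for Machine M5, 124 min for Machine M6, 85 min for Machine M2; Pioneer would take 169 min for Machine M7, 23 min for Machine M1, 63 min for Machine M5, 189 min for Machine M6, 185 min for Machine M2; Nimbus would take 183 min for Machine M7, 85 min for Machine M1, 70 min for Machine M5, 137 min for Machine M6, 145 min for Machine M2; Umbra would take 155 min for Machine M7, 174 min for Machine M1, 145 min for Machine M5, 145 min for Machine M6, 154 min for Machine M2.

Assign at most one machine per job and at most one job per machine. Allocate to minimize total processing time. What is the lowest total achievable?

Treat this as an assignment problem: match each job to one machine.
Optimal: Summit→Machine M7 (86 min), Larkspur→Machine M2 (85 min), Pioneer→Machine M1 (23 min), Nimbus→Machine M5 (70 min), Umbra→Machine M6 (145 min) — total 86+85+23+70+145 = 409 min.

Min total: 409 min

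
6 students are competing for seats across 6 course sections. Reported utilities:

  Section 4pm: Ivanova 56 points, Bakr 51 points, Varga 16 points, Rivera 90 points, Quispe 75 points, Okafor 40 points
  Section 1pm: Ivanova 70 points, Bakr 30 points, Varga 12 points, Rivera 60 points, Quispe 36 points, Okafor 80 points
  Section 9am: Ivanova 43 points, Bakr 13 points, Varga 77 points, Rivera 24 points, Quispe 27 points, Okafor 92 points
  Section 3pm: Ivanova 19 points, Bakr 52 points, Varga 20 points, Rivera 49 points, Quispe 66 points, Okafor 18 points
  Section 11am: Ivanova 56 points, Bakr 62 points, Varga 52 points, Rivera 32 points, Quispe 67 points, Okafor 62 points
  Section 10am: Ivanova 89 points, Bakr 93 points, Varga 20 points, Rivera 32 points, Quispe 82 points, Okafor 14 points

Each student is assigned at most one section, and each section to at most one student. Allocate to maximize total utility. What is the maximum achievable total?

Maximum total: 464 points

Optimal: Ivanova→Section 10am (89 points), Bakr→Section 11am (62 points), Varga→Section 9am (77 points), Rivera→Section 4pm (90 points), Quispe→Section 3pm (66 points), Okafor→Section 1pm (80 points) — total 89+62+77+90+66+80 = 464 points.
Next-best assignment: Ivanova→Section 1pm, Bakr→Section 10am, Varga→Section 11am, Rivera→Section 4pm, Quispe→Section 3pm, Okafor→Section 9am = 463 points.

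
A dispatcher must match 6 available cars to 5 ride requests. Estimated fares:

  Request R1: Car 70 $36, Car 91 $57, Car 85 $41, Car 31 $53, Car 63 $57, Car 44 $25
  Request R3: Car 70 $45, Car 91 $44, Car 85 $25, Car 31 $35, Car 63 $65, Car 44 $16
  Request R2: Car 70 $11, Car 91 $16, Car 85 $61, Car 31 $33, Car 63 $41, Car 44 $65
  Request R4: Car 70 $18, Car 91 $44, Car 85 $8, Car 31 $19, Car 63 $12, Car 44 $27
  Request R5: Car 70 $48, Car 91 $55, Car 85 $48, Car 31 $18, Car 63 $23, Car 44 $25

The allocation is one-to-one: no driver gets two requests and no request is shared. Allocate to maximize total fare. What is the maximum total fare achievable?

Maximum total: $275

Optimal: Car 31→Request R1 ($53), Car 63→Request R3 ($65), Car 44→Request R2 ($65), Car 91→Request R4 ($44), Car 70→Request R5 ($48) — total 53+65+65+44+48 = $275.
Max-entry greedy (repeatedly take the single best remaining cell) gives $254, worse by 21.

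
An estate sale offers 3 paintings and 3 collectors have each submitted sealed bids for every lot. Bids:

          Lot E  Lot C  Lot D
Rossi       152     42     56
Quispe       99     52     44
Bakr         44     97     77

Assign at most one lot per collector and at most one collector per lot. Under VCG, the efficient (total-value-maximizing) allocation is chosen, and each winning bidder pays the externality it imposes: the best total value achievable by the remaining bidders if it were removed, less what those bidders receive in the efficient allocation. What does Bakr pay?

Bakr pays $8.

Efficient allocation: Rossi→Lot E ($152), Quispe→Lot D ($44), Bakr→Lot C ($97); total welfare W = $293.
Bakr receives Lot C at value $97, so the others get W − 97 = $196.
Without Bakr: best allocation of the remaining 2 bidders over all 3 lots is Rossi→Lot E ($152), Quispe→Lot C ($52), total $204.
VCG payment = (others' best without Bakr) − (others' welfare with Bakr) = 204 − 196 = $8.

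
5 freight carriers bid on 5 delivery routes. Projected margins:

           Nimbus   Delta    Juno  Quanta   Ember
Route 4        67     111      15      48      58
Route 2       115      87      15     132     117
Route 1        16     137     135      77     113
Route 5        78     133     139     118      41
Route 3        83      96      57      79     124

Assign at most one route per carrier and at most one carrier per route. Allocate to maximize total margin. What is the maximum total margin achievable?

Maximum total: $603k

This is the linear assignment problem.
Optimal: Nimbus→Route 2 ($115k), Delta→Route 4 ($111k), Juno→Route 1 ($135k), Quanta→Route 5 ($118k), Ember→Route 3 ($124k) — total 115+111+135+118+124 = $603k.
Max-entry greedy (repeatedly take the single best remaining cell) gives $599k, worse by 4.
Next-best assignment: Nimbus→Route 4, Delta→Route 1, Juno→Route 5, Quanta→Route 2, Ember→Route 3 = $599k.
Swapping Juno↔Ember (Juno→Route 3 $57k, Ember→Route 1 $113k) loses 89.
Checked against all permutations: $603k is optimal.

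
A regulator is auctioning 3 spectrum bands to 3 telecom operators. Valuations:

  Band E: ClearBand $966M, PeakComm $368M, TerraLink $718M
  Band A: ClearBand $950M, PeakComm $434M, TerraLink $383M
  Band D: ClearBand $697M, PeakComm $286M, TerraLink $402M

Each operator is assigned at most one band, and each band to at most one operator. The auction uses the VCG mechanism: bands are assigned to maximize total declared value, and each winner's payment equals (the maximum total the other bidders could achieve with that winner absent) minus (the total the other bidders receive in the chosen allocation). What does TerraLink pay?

TerraLink pays $164M.

Efficient allocation: ClearBand→Band A ($950M), PeakComm→Band D ($286M), TerraLink→Band E ($718M); total welfare W = $1954M.
TerraLink receives Band E at value $718M, so the others get W − 718 = $1236M.
Without TerraLink: best allocation of the remaining 2 bidders over all 3 bands is ClearBand→Band E ($966M), PeakComm→Band A ($434M), total $1400M.
VCG payment = (others' best without TerraLink) − (others' welfare with TerraLink) = 1400 − 1236 = $164M.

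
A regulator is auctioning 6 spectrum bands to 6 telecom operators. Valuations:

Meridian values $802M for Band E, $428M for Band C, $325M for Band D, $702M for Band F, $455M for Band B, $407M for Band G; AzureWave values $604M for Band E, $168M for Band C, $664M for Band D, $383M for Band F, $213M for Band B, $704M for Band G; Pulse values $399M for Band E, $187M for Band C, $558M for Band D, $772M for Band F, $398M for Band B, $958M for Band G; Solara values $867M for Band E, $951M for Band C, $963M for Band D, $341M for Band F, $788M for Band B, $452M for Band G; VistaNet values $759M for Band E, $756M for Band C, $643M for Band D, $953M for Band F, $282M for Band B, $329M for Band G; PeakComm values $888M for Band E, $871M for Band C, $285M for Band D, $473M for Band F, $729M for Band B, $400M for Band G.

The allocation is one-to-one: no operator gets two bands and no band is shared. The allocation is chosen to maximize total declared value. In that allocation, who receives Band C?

Solara receives Band C.

This is a one-to-one assignment (maximum-weight bipartite matching).
Optimal: Meridian→Band E ($802M), AzureWave→Band D ($664M), Pulse→Band G ($958M), Solara→Band C ($951M), VistaNet→Band F ($953M), PeakComm→Band B ($729M) — total 802+664+958+951+953+729 = $5057M.
Row-greedy (each operator in turn takes its best remaining band) gives $4726M, worse by 331.
Every other assignment is strictly worse.
Solara's own top band is Band D ($963M), but forcing Solara→Band D and reassigning the rest optimally gives only $4804M — worse by 253.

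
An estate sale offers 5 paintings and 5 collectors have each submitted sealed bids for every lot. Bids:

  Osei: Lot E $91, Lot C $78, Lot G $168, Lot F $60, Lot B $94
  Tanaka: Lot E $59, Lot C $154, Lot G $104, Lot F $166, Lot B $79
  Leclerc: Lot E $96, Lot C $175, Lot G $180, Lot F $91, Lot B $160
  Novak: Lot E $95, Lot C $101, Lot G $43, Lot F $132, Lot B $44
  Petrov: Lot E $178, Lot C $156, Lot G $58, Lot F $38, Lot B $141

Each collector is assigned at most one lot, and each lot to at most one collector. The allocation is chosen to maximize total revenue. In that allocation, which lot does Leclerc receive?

Optimal: Osei→Lot G ($168), Tanaka→Lot C ($154), Leclerc→Lot B ($160), Novak→Lot F ($132), Petrov→Lot E ($178) — total 168+154+160+132+178 = $792.
Column-greedy (each lot in turn goes to its best remaining collector) gives $731, worse by 61.
Next-best assignment: Osei→Lot G, Tanaka→Lot F, Leclerc→Lot B, Novak→Lot C, Petrov→Lot E = $773.
Every other assignment is strictly worse.
Leclerc's own top lot is Lot G ($180), but forcing Leclerc→Lot G and reassigning the rest optimally gives only $738 — worse by 54.

Leclerc receives Lot B.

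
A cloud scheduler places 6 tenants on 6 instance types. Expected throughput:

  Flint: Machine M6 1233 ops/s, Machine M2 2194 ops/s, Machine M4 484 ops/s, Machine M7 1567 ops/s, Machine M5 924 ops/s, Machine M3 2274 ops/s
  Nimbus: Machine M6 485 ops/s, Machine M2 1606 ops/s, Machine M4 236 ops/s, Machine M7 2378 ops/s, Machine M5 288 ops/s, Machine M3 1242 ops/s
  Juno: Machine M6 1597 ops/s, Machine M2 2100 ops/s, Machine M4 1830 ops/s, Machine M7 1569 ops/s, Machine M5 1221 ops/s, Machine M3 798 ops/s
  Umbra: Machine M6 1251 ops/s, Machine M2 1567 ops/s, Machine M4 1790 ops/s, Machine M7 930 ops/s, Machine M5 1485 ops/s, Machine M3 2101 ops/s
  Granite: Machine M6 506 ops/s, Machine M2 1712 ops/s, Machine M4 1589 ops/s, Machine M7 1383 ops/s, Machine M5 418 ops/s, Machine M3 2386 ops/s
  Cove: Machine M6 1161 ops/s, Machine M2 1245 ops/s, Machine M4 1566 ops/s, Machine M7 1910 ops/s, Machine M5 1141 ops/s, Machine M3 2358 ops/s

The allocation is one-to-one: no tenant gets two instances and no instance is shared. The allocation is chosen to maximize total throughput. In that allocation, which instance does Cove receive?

Cove receives Machine M4.

Treat this as an assignment problem: match each tenant to one instance.
Optimal: Flint→Machine M2 (2194 ops/s), Nimbus→Machine M7 (2378 ops/s), Juno→Machine M6 (1597 ops/s), Umbra→Machine M5 (1485 ops/s), Granite→Machine M3 (2386 ops/s), Cove→Machine M4 (1566 ops/s) — total 2194+2378+1597+1485+2386+1566 = 11606 ops/s.
Next-best assignment: Flint→Machine M2, Nimbus→Machine M7, Juno→Machine M6, Umbra→Machine M5, Granite→Machine M4, Cove→Machine M3 = 11601 ops/s.
No other one-to-one assignment exceeds 11606 ops/s.
Cove's own top instance is Machine M3 (2358 ops/s), but forcing Cove→Machine M3 and reassigning the rest optimally gives only 11601 ops/s — worse by 5.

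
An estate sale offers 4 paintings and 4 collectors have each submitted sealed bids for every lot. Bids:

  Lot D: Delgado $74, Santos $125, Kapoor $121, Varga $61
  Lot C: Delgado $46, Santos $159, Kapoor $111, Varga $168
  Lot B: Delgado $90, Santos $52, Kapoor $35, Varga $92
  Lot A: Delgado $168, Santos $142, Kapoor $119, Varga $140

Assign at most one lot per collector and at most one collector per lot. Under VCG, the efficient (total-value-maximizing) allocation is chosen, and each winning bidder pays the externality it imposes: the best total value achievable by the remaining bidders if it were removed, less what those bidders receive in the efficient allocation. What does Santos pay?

Efficient allocation: Delgado→Lot A ($168), Santos→Lot C ($159), Kapoor→Lot D ($121), Varga→Lot B ($92); total welfare W = $540.
Santos receives Lot C at value $159, so the others get W − 159 = $381.
Without Santos: best allocation of the remaining 3 bidders over all 4 lots is Delgado→Lot A ($168), Kapoor→Lot D ($121), Varga→Lot C ($168), total $457.
VCG payment = (others' best without Santos) − (others' welfare with Santos) = 457 − 381 = $76.

Santos pays $76.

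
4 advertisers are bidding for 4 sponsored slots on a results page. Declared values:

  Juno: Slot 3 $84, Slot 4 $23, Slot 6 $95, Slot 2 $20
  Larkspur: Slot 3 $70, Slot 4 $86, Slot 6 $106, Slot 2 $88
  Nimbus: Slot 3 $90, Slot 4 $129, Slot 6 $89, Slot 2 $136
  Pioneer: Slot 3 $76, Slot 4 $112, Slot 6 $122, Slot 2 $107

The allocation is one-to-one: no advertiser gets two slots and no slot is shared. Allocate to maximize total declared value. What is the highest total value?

Optimal: Juno→Slot 3 ($84), Larkspur→Slot 6 ($106), Nimbus→Slot 2 ($136), Pioneer→Slot 4 ($112) — total 84+106+136+112 = $438.
Column-greedy (each slot in turn goes to its best remaining advertiser) gives $328, worse by 110.
Swapping Larkspur↔Juno (Larkspur→Slot 3 $70, Juno→Slot 6 $95) loses 25.

Max total: $438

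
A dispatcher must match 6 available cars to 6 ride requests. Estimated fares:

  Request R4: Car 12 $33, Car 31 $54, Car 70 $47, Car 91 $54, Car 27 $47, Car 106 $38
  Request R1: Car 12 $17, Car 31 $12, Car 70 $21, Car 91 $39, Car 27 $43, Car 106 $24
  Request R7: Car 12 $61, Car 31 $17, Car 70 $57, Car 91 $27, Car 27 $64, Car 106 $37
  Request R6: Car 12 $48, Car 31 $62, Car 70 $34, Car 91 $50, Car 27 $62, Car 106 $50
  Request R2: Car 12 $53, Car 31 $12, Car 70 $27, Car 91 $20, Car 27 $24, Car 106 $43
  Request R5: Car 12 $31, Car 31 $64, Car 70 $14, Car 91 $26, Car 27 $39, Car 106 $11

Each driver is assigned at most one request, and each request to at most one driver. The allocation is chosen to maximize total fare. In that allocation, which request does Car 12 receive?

Car 12 receives Request R2.

Treat this as an assignment problem: match each driver to one request.
Optimal: Car 12→Request R2 ($53), Car 31→Request R5 ($64), Car 70→Request R7 ($57), Car 91→Request R4 ($54), Car 27→Request R1 ($43), Car 106→Request R6 ($50) — total 53+64+57+54+43+50 = $321.
Column-greedy (each request in turn goes to its best remaining driver) gives $265, worse by 56.
Swapping Car 31↔Car 91 (Car 31→Request R4 $54, Car 91→Request R5 $26) loses 38.
Car 12's own top request is Request R7 ($61), but forcing Car 12→Request R7 and reassigning the rest optimally gives only $316 — worse by 5.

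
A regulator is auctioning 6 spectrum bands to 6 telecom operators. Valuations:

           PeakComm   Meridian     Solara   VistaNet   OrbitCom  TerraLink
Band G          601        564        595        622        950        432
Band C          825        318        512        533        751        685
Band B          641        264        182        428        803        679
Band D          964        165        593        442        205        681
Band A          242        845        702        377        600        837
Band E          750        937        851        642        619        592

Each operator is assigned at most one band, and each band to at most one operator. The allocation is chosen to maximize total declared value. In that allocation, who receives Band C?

This is the linear assignment problem.
Optimal: PeakComm→Band D ($964M), Meridian→Band A ($845M), Solara→Band E ($851M), VistaNet→Band C ($533M), OrbitCom→Band G ($950M), TerraLink→Band B ($679M) — total 964+845+851+533+950+679 = $4822M.
Row-greedy (each operator in turn takes its best remaining band) gives $4713M, worse by 109.
Next-best assignment: PeakComm→Band D, Meridian→Band A, Solara→Band E, VistaNet→Band G, OrbitCom→Band B, TerraLink→Band C = $4770M.
Every other assignment is strictly worse.
VistaNet's own top band is Band E ($642M), but forcing VistaNet→Band E and reassigning the rest optimally gives only $4592M — worse by 230.

VistaNet receives Band C.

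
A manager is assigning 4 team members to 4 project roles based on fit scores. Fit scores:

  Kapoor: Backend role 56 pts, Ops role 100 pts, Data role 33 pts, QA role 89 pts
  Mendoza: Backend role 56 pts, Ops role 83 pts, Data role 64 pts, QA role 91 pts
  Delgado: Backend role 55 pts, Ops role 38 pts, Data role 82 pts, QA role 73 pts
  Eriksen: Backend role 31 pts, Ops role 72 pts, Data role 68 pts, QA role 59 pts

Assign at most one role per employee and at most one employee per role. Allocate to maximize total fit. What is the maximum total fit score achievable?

Max total: 314 pts

Optimal: Kapoor→Ops role (100 pts), Mendoza→QA role (91 pts), Delgado→Backend role (55 pts), Eriksen→Data role (68 pts) — total 100+91+55+68 = 314 pts.
Row-greedy (each employee in turn takes its best remaining role) gives 304 pts, worse by 10.
Swapping Delgado↔Mendoza (Delgado→QA role 73 pts, Mendoza→Backend role 56 pts) loses 17.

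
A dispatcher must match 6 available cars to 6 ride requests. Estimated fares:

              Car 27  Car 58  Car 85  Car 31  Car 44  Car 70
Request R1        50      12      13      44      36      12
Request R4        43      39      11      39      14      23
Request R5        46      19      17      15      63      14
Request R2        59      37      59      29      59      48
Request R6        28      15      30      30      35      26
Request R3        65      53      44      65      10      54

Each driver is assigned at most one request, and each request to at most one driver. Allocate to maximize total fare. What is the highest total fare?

Maximum total: $302

This is the linear assignment problem.
Optimal: Car 27→Request R1 ($50), Car 58→Request R4 ($39), Car 85→Request R2 ($59), Car 31→Request R3 ($65), Car 44→Request R5 ($63), Car 70→Request R6 ($26) — total 50+39+59+65+63+26 = $302.
Next-best assignment: Car 27→Request R3, Car 58→Request R4, Car 85→Request R2, Car 31→Request R1, Car 44→Request R5, Car 70→Request R6 = $296.
No other one-to-one assignment exceeds $302.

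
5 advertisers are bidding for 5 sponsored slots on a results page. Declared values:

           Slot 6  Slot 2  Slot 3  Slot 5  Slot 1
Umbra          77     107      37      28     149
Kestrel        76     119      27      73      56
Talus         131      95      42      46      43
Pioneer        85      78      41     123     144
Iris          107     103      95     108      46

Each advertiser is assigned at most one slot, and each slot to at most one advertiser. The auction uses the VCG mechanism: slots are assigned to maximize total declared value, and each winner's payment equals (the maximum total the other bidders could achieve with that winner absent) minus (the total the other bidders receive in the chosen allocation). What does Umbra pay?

Efficient allocation: Umbra→Slot 1 ($149), Kestrel→Slot 2 ($119), Talus→Slot 6 ($131), Pioneer→Slot 5 ($123), Iris→Slot 3 ($95); total welfare W = $617.
Umbra receives Slot 1 at value $149, so the others get W − 149 = $468.
Without Umbra: best allocation of the remaining 4 bidders over all 5 slots is Kestrel→Slot 2 ($119), Talus→Slot 6 ($131), Pioneer→Slot 1 ($144), Iris→Slot 5 ($108), total $502.
VCG payment = (others' best without Umbra) − (others' welfare with Umbra) = 502 − 468 = $34.

Umbra pays $34.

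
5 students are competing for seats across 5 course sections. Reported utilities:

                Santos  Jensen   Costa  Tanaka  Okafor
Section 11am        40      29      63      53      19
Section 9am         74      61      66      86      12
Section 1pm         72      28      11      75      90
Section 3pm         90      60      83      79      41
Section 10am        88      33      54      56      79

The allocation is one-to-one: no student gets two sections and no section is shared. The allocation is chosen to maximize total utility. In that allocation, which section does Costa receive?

Costa receives Section 11am.

This is a one-to-one assignment (maximum-weight bipartite matching).
Optimal: Santos→Section 10am (88 points), Jensen→Section 3pm (60 points), Costa→Section 11am (63 points), Tanaka→Section 9am (86 points), Okafor→Section 1pm (90 points) — total 88+60+63+86+90 = 387 points.
Row-greedy (each student in turn takes its best remaining section) gives 368 points, worse by 19.
Every other assignment is strictly worse.
Costa's own top section is Section 3pm (83 points), but forcing Costa→Section 3pm and reassigning the rest optimally gives only 376 points — worse by 11.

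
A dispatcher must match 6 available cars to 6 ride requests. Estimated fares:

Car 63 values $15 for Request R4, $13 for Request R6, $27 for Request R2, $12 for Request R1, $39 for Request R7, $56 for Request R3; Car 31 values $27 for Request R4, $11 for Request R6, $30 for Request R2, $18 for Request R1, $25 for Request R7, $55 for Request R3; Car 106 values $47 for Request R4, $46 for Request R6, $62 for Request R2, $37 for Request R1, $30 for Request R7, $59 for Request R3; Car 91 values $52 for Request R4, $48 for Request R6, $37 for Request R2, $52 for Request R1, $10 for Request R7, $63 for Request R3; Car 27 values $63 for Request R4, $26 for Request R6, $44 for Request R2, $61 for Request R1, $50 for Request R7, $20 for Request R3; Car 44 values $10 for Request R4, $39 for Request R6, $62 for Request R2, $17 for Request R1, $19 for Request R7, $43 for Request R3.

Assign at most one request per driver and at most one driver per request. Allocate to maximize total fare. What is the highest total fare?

Optimal: Car 63→Request R7 ($39), Car 31→Request R3 ($55), Car 106→Request R6 ($46), Car 91→Request R1 ($52), Car 27→Request R4 ($63), Car 44→Request R2 ($62) — total 39+55+46+52+63+62 = $317.
Next-best assignment: Car 63→Request R7, Car 31→Request R3, Car 106→Request R6, Car 91→Request R4, Car 27→Request R1, Car 44→Request R2 = $315.

Max total: $317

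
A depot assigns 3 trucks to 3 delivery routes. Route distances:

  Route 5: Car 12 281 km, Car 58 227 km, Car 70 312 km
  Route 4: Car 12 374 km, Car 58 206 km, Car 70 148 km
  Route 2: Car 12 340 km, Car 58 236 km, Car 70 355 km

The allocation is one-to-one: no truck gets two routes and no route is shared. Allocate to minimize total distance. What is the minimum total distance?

Optimal: Car 12→Route 5 (281 km), Car 58→Route 2 (236 km), Car 70→Route 4 (148 km) — total 281+236+148 = 665 km.
Row-greedy (each truck in turn takes its cheapest remaining route) gives 842 km, worse by 177.
No other one-to-one assignment undercuts 665 km.

Minimum total: 665 km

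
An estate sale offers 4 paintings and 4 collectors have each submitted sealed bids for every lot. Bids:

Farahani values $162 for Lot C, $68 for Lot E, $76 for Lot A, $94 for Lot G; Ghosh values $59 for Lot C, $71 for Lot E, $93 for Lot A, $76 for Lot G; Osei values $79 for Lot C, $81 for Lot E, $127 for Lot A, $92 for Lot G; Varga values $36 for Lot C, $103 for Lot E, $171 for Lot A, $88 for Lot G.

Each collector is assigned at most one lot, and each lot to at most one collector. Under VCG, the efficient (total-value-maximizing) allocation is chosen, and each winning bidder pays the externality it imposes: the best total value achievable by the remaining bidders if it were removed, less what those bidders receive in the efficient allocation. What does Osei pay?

Efficient allocation: Farahani→Lot C ($162), Ghosh→Lot E ($71), Osei→Lot G ($92), Varga→Lot A ($171); total welfare W = $496.
Osei receives Lot G at value $92, so the others get W − 92 = $404.
Without Osei: best allocation of the remaining 3 bidders over all 4 lots is Farahani→Lot C ($162), Ghosh→Lot G ($76), Varga→Lot A ($171), total $409.
VCG payment = (others' best without Osei) − (others' welfare with Osei) = 409 − 404 = $5.

Osei pays $5.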